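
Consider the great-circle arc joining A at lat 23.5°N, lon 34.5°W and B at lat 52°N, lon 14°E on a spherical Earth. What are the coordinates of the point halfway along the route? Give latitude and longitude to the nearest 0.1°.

Write both endpoints as unit vectors p₁, p₂ with components (cos φ cos λ, cos φ sin λ, sin φ).
The central angle between the endpoints is δ = arccos(p₁·p₂) ≈ 0.812 rad (46.5°).
Interpolate at f = 1/2 with slerp weights a = sin((1−f)δ)/sin δ ≈ 0.544, b = sin(fδ)/sin δ ≈ 0.544.
p = a·p₁ + b·p₂ ≈ (0.736, -0.202, 0.646); φ = arcsin(p_z) ≈ 40.23°, λ = atan2(p_y, p_x) ≈ -15.31°.

≈ lat 40.2°N, lon 15.3°W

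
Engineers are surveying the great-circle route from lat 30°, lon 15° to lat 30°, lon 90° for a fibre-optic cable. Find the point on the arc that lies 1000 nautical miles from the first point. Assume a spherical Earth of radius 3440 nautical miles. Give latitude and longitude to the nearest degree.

≈ lat 35°, lon 34°

From cos δ = sin φ₁ sin φ₂ + cos φ₁ cos φ₂ cos Δλ, the central angle is δ ≈ 1.111 rad (63.6°). The total great-circle distance is δ·R ≈ 1.111 × 3440 ≈ 3821 nmi, so the target fraction is f = 1000/3821 ≈ 0.262.
Interpolate at f ≈ 0.262 with slerp weights a = sin((1−f)δ)/sin δ ≈ 0.816, b = sin(fδ)/sin δ ≈ 0.320.
p = a·p₁ + b·p₂ ≈ (0.683, 0.460, 0.568); φ = arcsin(p_z) ≈ 34.61°, λ = atan2(p_y, p_x) ≈ 33.97°.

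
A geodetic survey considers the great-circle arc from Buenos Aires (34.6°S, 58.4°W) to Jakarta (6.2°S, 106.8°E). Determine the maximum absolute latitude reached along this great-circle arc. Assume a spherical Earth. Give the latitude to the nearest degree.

The great circle lies in the plane with unit normal n̂ = (p₁ × p₂)/|p₁ × p₂|.
Here n̂_z ≈ +0.306; the vertex latitude is φ_max = arccos|n̂_z| ≈ 72.2°.

≈ 72°S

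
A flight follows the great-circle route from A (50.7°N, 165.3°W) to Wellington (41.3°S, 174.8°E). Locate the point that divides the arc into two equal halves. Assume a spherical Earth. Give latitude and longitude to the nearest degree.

The haversine formula gives a central angle δ ≈ 1.634 rad (93.6°) between the endpoints.
Interpolate at f = 1/2 with slerp weights a = sin((1−f)δ)/sin δ ≈ 0.731, b = sin(fδ)/sin δ ≈ 0.731.
p = a·p₁ + b·p₂ ≈ (-0.994, -0.068, 0.083); φ = arcsin(p_z) ≈ 4.77°, λ = atan2(p_y, p_x) ≈ -176.11°.

≈ (5°N, 176°W)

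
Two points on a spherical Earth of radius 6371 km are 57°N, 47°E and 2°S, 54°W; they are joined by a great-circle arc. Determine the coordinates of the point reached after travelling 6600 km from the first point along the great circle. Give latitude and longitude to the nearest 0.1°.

≈ 29.6°N, 31.4°W

The haversine formula gives a central angle δ ≈ 1.704 rad (97.7°) between the endpoints. The total great-circle distance is δ·R ≈ 1.704 × 6371 ≈ 10858 km, so the target fraction is f = 6600/10858 ≈ 0.608.
Interpolate at f ≈ 0.608 with slerp weights a = sin((1−f)δ)/sin δ ≈ 0.625, b = sin(fδ)/sin δ ≈ 0.868.
p = a·p₁ + b·p₂ ≈ (0.742, -0.453, 0.494); φ = arcsin(p_z) ≈ 29.61°, λ = atan2(p_y, p_x) ≈ -31.39°.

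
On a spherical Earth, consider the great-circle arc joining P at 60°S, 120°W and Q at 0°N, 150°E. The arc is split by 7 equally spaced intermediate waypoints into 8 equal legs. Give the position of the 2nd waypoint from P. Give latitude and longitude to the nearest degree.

Convert each endpoint to a unit vector on the sphere (x = cos φ cos λ, y = cos φ sin λ, z = sin φ).
The central angle between the endpoints is δ = arccos(p₁·p₂) ≈ 1.571 rad (90.0°).
Interpolate at f = 2/8 with slerp weights a = sin((1−f)δ)/sin δ ≈ 0.924, b = sin(fδ)/sin δ ≈ 0.383.
p = a·p₁ + b·p₂ ≈ (-0.562, -0.209, -0.800); φ = arcsin(p_z) ≈ -53.14°, λ = atan2(p_y, p_x) ≈ -159.64°.

≈ 53°S, 160°W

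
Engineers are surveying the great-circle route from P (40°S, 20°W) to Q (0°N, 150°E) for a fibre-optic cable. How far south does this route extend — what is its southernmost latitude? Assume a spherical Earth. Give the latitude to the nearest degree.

≈ 78°S

The great circle lies in the plane with unit normal n̂ = (p₁ × p₂)/|p₁ × p₂|.
Here n̂_z ≈ +0.203; the vertex latitude is φ_max = arccos|n̂_z| ≈ 78.3°.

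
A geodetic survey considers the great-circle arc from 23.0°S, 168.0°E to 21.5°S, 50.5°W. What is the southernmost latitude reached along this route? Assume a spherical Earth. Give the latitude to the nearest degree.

≈ 51°S

The great circle lies in the plane with unit normal n̂ = (p₁ × p₂)/|p₁ × p₂|.
Here n̂_z ≈ +0.627; the vertex latitude is φ_max = arccos|n̂_z| ≈ 51.1°.
Check via Clairaut: cos φ_max = |cos φ₁| · sin C = cos(23.0°)·sin(137.0°) ≈ 0.627, again giving ≈ 51.1°.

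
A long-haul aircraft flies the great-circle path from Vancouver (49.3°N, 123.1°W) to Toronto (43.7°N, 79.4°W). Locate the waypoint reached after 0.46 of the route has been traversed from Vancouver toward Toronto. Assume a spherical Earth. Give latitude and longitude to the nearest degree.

≈ 49°N, 102°W

The haversine formula gives a central angle δ ≈ 0.526 rad (30.2°) between the endpoints.
Interpolate at f = 0.46 with slerp weights a = sin((1−f)δ)/sin δ ≈ 0.558, b = sin(fδ)/sin δ ≈ 0.477.
p = a·p₁ + b·p₂ ≈ (-0.135, -0.644, 0.753); φ = arcsin(p_z) ≈ 48.84°, λ = atan2(p_y, p_x) ≈ -101.86°.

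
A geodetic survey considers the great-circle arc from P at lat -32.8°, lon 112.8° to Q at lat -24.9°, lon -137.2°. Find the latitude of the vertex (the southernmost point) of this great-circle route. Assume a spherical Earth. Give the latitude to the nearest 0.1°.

The great circle lies in the plane with unit normal n̂ = (p₁ × p₂)/|p₁ × p₂|.
Here n̂_z ≈ +0.717; the vertex latitude is φ_max = arccos|n̂_z| ≈ 44.2°.
Check via Clairaut: cos φ_max = |cos φ₁| · sin C = cos(32.8°)·sin(121.5°) ≈ 0.717, again giving ≈ 44.2°.

≈ -44.2°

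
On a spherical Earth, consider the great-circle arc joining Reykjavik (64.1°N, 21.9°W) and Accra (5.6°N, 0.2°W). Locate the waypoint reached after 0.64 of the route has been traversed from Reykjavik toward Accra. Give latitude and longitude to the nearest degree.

≈ 27°N, 5°W

The haversine formula gives a central angle δ ≈ 1.057 rad (60.5°) between the endpoints.
Interpolate at f = 0.64 with slerp weights a = sin((1−f)δ)/sin δ ≈ 0.426, b = sin(fδ)/sin δ ≈ 0.719.
p = a·p₁ + b·p₂ ≈ (0.888, -0.072, 0.454); φ = arcsin(p_z) ≈ 26.98°, λ = atan2(p_y, p_x) ≈ -4.63°.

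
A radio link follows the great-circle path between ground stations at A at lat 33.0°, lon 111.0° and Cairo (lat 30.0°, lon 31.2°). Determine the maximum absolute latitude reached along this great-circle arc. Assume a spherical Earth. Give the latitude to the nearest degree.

≈ 39°

The great circle lies in the plane with unit normal n̂ = (p₁ × p₂)/|p₁ × p₂|.
Here n̂_z ≈ -0.780; the vertex latitude is φ_max = arccos|n̂_z| ≈ 38.7°.
Check via Clairaut: cos φ_max = |cos φ₁| · sin C = cos(33.0°)·sin(68.5°) ≈ 0.780, again giving ≈ 38.7°.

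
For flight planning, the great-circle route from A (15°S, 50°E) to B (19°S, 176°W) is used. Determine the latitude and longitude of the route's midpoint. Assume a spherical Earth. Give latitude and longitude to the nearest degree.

Convert each endpoint to a unit vector on the sphere (x = cos φ cos λ, y = cos φ sin λ, z = sin φ).
The central angle between the endpoints is δ = arccos(p₁·p₂) ≈ 2.153 rad (123.4°).
Interpolate at f = 1/2 with slerp weights a = sin((1−f)δ)/sin δ ≈ 1.054, b = sin(fδ)/sin δ ≈ 1.054.
p = a·p₁ + b·p₂ ≈ (-0.340, 0.711, -0.616); φ = arcsin(p_z) ≈ -38.03°, λ = atan2(p_y, p_x) ≈ 115.56°.

≈ (38°S, 116°E)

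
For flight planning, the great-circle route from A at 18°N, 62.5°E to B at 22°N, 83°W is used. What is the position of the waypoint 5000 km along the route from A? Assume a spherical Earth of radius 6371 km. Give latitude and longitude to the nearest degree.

≈ 46°N, 20°E

Convert each endpoint to a unit vector on the sphere (x = cos φ cos λ, y = cos φ sin λ, z = sin φ).
The central angle between the endpoints is δ = arccos(p₁·p₂) ≈ 2.228 rad (127.7°). The total great-circle distance is δ·R ≈ 2.228 × 6371 ≈ 14195 km, so the target fraction is f = 5000/14195 ≈ 0.352.
Interpolate at f ≈ 0.352 with slerp weights a = sin((1−f)δ)/sin δ ≈ 1.253, b = sin(fδ)/sin δ ≈ 0.893.
p = a·p₁ + b·p₂ ≈ (0.651, 0.235, 0.722); φ = arcsin(p_z) ≈ 46.18°, λ = atan2(p_y, p_x) ≈ 19.88°.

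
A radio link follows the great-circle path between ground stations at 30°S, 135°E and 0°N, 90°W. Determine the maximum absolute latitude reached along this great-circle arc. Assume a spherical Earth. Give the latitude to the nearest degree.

≈ 39°S

The great circle lies in the plane with unit normal n̂ = (p₁ × p₂)/|p₁ × p₂|.
Here n̂_z ≈ +0.775; the vertex latitude is φ_max = arccos|n̂_z| ≈ 39.2°.
Check via Clairaut: cos φ_max = |cos φ₁| · sin C = cos(30.0°)·sin(116.6°) ≈ 0.775, again giving ≈ 39.2°.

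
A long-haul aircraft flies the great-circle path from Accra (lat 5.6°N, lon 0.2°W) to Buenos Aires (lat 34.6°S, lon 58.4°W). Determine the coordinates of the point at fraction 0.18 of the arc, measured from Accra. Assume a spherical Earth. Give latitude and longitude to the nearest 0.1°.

≈ lat 2.5°S, lon 9.4°W

The haversine formula gives a central angle δ ≈ 1.185 rad (67.9°) between the endpoints.
Interpolate at f = 0.18 with slerp weights a = sin((1−f)δ)/sin δ ≈ 0.891, b = sin(fδ)/sin δ ≈ 0.228.
p = a·p₁ + b·p₂ ≈ (0.986, -0.163, -0.043); φ = arcsin(p_z) ≈ -2.45°, λ = atan2(p_y, p_x) ≈ -9.41°.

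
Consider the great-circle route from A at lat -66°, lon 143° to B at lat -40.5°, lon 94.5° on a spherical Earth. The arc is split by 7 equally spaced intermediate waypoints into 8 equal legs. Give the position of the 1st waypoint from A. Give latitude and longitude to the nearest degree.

From cos δ = sin φ₁ sin φ₂ + cos φ₁ cos φ₂ cos Δλ, the central angle is δ ≈ 0.646 rad (37.0°).
Interpolate at f = 1/8 with slerp weights a = sin((1−f)δ)/sin δ ≈ 0.890, b = sin(fδ)/sin δ ≈ 0.134.
p = a·p₁ + b·p₂ ≈ (-0.297, 0.319, -0.900); φ = arcsin(p_z) ≈ -64.14°, λ = atan2(p_y, p_x) ≈ 132.92°.

≈ lat -64°, lon 133°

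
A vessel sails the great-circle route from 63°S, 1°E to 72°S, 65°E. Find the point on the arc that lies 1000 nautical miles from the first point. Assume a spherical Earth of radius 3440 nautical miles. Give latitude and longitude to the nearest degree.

Convert each endpoint to a unit vector on the sphere (x = cos φ cos λ, y = cos φ sin λ, z = sin φ).
The central angle between the endpoints is δ = arccos(p₁·p₂) ≈ 0.430 rad (24.6°). The total great-circle distance is δ·R ≈ 0.430 × 3440 ≈ 1480 nmi, so the target fraction is f = 1000/1480 ≈ 0.676.
Interpolate at f ≈ 0.676 with slerp weights a = sin((1−f)δ)/sin δ ≈ 0.333, b = sin(fδ)/sin δ ≈ 0.687.
p = a·p₁ + b·p₂ ≈ (0.241, 0.195, -0.951); φ = arcsin(p_z) ≈ -71.93°, λ = atan2(p_y, p_x) ≈ 38.99°.

≈ 72°S, 39°E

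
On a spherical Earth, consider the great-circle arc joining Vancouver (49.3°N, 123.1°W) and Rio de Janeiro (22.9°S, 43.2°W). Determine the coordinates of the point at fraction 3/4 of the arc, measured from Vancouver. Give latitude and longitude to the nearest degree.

≈ (3°S, 59°W)

From cos δ = sin φ₁ sin φ₂ + cos φ₁ cos φ₂ cos Δλ, the central angle is δ ≈ 1.762 rad (100.9°).
Interpolate at f = 3/4 with slerp weights a = sin((1−f)δ)/sin δ ≈ 0.434, b = sin(fδ)/sin δ ≈ 0.987.
p = a·p₁ + b·p₂ ≈ (0.508, -0.860, -0.055); φ = arcsin(p_z) ≈ -3.15°, λ = atan2(p_y, p_x) ≈ -59.41°.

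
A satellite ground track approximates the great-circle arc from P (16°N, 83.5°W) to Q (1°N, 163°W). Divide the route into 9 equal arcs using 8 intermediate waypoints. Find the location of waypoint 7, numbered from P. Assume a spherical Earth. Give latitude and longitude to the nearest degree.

Convert each endpoint to a unit vector on the sphere (x = cos φ cos λ, y = cos φ sin λ, z = sin φ).
The central angle between the endpoints is δ = arccos(p₁·p₂) ≈ 1.390 rad (79.6°).
Interpolate at f = 7/9 with slerp weights a = sin((1−f)δ)/sin δ ≈ 0.309, b = sin(fδ)/sin δ ≈ 0.897.
p = a·p₁ + b·p₂ ≈ (-0.824, -0.557, 0.101); φ = arcsin(p_z) ≈ 5.79°, λ = atan2(p_y, p_x) ≈ -145.93°.

≈ (6°N, 146°W)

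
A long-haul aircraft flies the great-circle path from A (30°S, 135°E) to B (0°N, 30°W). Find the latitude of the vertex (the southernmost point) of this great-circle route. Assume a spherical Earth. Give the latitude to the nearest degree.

The great circle lies in the plane with unit normal n̂ = (p₁ × p₂)/|p₁ × p₂|.
Here n̂_z ≈ -0.409; the vertex latitude is φ_max = arccos|n̂_z| ≈ 65.9°.

≈ 66°S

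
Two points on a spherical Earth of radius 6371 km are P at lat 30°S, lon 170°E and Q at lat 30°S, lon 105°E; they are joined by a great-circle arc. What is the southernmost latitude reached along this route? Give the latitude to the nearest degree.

The great circle lies in the plane with unit normal n̂ = (p₁ × p₂)/|p₁ × p₂|.
Here n̂_z ≈ -0.825; the vertex latitude is φ_max = arccos|n̂_z| ≈ 34.4°.
Check via Clairaut: cos φ_max = |cos φ₁| · sin C = cos(30.0°)·sin(107.7°) ≈ 0.825, again giving ≈ 34.4°.

≈ 34°S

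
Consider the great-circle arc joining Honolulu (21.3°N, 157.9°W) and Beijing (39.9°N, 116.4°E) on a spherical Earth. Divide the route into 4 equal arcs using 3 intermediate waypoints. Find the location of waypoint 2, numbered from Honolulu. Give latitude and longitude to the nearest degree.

≈ (39°N, 164°E)

Write both endpoints as unit vectors p₁, p₂ with components (cos φ cos λ, cos φ sin λ, sin φ).
The central angle between the endpoints is δ = arccos(p₁·p₂) ≈ 1.280 rad (73.3°).
Interpolate at f = 2/4 with slerp weights a = sin((1−f)δ)/sin δ ≈ 0.623, b = sin(fδ)/sin δ ≈ 0.623.
p = a·p₁ + b·p₂ ≈ (-0.751, 0.210, 0.626); φ = arcsin(p_z) ≈ 38.78°, λ = atan2(p_y, p_x) ≈ 164.38°.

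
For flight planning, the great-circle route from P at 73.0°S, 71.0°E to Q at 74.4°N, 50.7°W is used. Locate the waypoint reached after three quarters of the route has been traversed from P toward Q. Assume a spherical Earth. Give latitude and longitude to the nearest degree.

Write both endpoints as unit vectors p₁, p₂ with components (cos φ cos λ, cos φ sin λ, sin φ).
The central angle between the endpoints is δ = arccos(p₁·p₂) ≈ 2.866 rad (164.2°).
Interpolate at f = 3/4 with slerp weights a = sin((1−f)δ)/sin δ ≈ 2.418, b = sin(fδ)/sin δ ≈ 3.081.
p = a·p₁ + b·p₂ ≈ (0.755, 0.027, 0.655); φ = arcsin(p_z) ≈ 40.94°, λ = atan2(p_y, p_x) ≈ 2.07°.

≈ 41°N, 2°E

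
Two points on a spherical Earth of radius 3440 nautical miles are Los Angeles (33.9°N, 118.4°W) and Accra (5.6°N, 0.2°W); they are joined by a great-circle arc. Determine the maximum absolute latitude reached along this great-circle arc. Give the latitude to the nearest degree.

The great circle lies in the plane with unit normal n̂ = (p₁ × p₂)/|p₁ × p₂|.
Here n̂_z ≈ +0.773; the vertex latitude is φ_max = arccos|n̂_z| ≈ 39.4°.

≈ 39°N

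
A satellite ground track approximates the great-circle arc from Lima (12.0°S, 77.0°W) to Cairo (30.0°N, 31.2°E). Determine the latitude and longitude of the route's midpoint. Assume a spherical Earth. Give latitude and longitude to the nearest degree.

≈ (15°N, 28°W)

Convert each endpoint to a unit vector on the sphere (x = cos φ cos λ, y = cos φ sin λ, z = sin φ).
The central angle between the endpoints is δ = arccos(p₁·p₂) ≈ 1.948 rad (111.6°).
Interpolate at f = 1/2 with slerp weights a = sin((1−f)δ)/sin δ ≈ 0.890, b = sin(fδ)/sin δ ≈ 0.890.
p = a·p₁ + b·p₂ ≈ (0.855, -0.449, 0.260); φ = arcsin(p_z) ≈ 15.06°, λ = atan2(p_y, p_x) ≈ -27.70°.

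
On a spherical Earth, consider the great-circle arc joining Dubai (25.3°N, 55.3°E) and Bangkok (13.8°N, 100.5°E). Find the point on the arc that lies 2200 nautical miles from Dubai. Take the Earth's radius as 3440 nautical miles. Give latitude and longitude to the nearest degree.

Convert each endpoint to a unit vector on the sphere (x = cos φ cos λ, y = cos φ sin λ, z = sin φ).
The central angle between the endpoints is δ = arccos(p₁·p₂) ≈ 0.766 rad (43.9°). The total great-circle distance is δ·R ≈ 0.766 × 3440 ≈ 2635 nmi, so the target fraction is f = 2200/2635 ≈ 0.835.
Interpolate at f ≈ 0.835 with slerp weights a = sin((1−f)δ)/sin δ ≈ 0.182, b = sin(fδ)/sin δ ≈ 0.861.
p = a·p₁ + b·p₂ ≈ (-0.059, 0.957, 0.283); φ = arcsin(p_z) ≈ 16.45°, λ = atan2(p_y, p_x) ≈ 93.50°.

≈ 16°N, 94°E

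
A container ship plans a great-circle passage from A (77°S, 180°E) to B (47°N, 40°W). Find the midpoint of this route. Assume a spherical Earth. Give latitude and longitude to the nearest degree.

Convert each endpoint to a unit vector on the sphere (x = cos φ cos λ, y = cos φ sin λ, z = sin φ).
The central angle between the endpoints is δ = arccos(p₁·p₂) ≈ 2.550 rad (146.1°).
Interpolate at f = 1/2 with slerp weights a = sin((1−f)δ)/sin δ ≈ 1.716, b = sin(fδ)/sin δ ≈ 1.716.
p = a·p₁ + b·p₂ ≈ (0.510, -0.752, -0.417); φ = arcsin(p_z) ≈ -24.64°, λ = atan2(p_y, p_x) ≈ -55.84°.

≈ (25°S, 56°W)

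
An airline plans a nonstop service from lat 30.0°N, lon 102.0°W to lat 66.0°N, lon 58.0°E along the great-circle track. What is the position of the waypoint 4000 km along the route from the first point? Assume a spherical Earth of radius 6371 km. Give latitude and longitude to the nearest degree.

From cos δ = sin φ₁ sin φ₂ + cos φ₁ cos φ₂ cos Δλ, the central angle is δ ≈ 1.445 rad (82.8°). The total great-circle distance is δ·R ≈ 1.445 × 6371 ≈ 9204 km, so the target fraction is f = 4000/9204 ≈ 0.435.
Interpolate at f ≈ 0.435 with slerp weights a = sin((1−f)δ)/sin δ ≈ 0.735, b = sin(fδ)/sin δ ≈ 0.592.
p = a·p₁ + b·p₂ ≈ (-0.005, -0.418, 0.908); φ = arcsin(p_z) ≈ 65.28°, λ = atan2(p_y, p_x) ≈ -90.64°.

≈ lat 65°N, lon 91°W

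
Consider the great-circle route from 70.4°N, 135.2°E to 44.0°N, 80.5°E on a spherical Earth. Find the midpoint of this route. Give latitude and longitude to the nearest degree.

Write both endpoints as unit vectors p₁, p₂ with components (cos φ cos λ, cos φ sin λ, sin φ).
The central angle between the endpoints is δ = arccos(p₁·p₂) ≈ 0.654 rad (37.5°).
Interpolate at f = 1/2 with slerp weights a = sin((1−f)δ)/sin δ ≈ 0.528, b = sin(fδ)/sin δ ≈ 0.528.
p = a·p₁ + b·p₂ ≈ (-0.063, 0.499, 0.864); φ = arcsin(p_z) ≈ 59.78°, λ = atan2(p_y, p_x) ≈ 97.19°.

≈ 60°N, 97°E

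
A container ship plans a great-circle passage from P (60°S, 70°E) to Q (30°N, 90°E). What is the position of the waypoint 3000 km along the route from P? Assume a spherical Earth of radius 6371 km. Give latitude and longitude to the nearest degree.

≈ (34°S, 79°E)

The haversine formula gives a central angle δ ≈ 1.597 rad (91.5°) between the endpoints. The total great-circle distance is δ·R ≈ 1.597 × 6371 ≈ 10174 km, so the target fraction is f = 3000/10174 ≈ 0.295.
Interpolate at f ≈ 0.295 with slerp weights a = sin((1−f)δ)/sin δ ≈ 0.903, b = sin(fδ)/sin δ ≈ 0.454.
p = a·p₁ + b·p₂ ≈ (0.154, 0.817, -0.555); φ = arcsin(p_z) ≈ -33.72°, λ = atan2(p_y, p_x) ≈ 79.30°.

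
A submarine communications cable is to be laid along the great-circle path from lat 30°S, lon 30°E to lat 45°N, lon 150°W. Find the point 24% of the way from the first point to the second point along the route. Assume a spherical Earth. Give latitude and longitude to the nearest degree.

≈ lat 10°N, lon 30°E

Write both endpoints as unit vectors p₁, p₂ with components (cos φ cos λ, cos φ sin λ, sin φ).
The central angle between the endpoints is δ = arccos(p₁·p₂) ≈ 2.880 rad (165.0°).
Interpolate at f = 0.24 with slerp weights a = sin((1−f)δ)/sin δ ≈ 3.149, b = sin(fδ)/sin δ ≈ 2.463.
p = a·p₁ + b·p₂ ≈ (0.854, 0.493, 0.167); φ = arcsin(p_z) ≈ 9.60°, λ = atan2(p_y, p_x) ≈ 30.00°.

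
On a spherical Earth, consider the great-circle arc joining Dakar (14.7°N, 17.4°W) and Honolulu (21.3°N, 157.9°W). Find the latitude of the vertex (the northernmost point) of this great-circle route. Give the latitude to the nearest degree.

The great circle lies in the plane with unit normal n̂ = (p₁ × p₂)/|p₁ × p₂|.
Here n̂_z ≈ -0.719; the vertex latitude is φ_max = arccos|n̂_z| ≈ 44.1°.
Check via Clairaut: cos φ_max = |cos φ₁| · sin C = cos(14.7°)·sin(48.0°) ≈ 0.719, again giving ≈ 44.1°.

≈ 44°N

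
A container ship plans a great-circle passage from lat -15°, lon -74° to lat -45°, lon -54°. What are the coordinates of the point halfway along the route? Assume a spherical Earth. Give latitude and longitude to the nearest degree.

Convert each endpoint to a unit vector on the sphere (x = cos φ cos λ, y = cos φ sin λ, z = sin φ).
The central angle between the endpoints is δ = arccos(p₁·p₂) ≈ 0.601 rad (34.4°).
Interpolate at f = 1/2 with slerp weights a = sin((1−f)δ)/sin δ ≈ 0.523, b = sin(fδ)/sin δ ≈ 0.523.
p = a·p₁ + b·p₂ ≈ (0.357, -0.785, -0.506); φ = arcsin(p_z) ≈ -30.37°, λ = atan2(p_y, p_x) ≈ -65.56°.

≈ lat -30°, lon -66°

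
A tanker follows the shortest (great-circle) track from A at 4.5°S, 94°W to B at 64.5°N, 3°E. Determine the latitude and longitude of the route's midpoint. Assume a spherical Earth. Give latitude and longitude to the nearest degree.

≈ 38°N, 70°W

Write both endpoints as unit vectors p₁, p₂ with components (cos φ cos λ, cos φ sin λ, sin φ).
The central angle between the endpoints is δ = arccos(p₁·p₂) ≈ 1.694 rad (97.1°).
Interpolate at f = 1/2 with slerp weights a = sin((1−f)δ)/sin δ ≈ 0.755, b = sin(fδ)/sin δ ≈ 0.755.
p = a·p₁ + b·p₂ ≈ (0.272, -0.734, 0.622); φ = arcsin(p_z) ≈ 38.49°, λ = atan2(p_y, p_x) ≈ -69.66°.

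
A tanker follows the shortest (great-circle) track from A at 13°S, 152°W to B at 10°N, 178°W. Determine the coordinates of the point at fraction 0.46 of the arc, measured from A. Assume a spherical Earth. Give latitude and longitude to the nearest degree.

≈ 2°S, 164°W

Convert each endpoint to a unit vector on the sphere (x = cos φ cos λ, y = cos φ sin λ, z = sin φ).
The central angle between the endpoints is δ = arccos(p₁·p₂) ≈ 0.603 rad (34.6°).
Interpolate at f = 0.46 with slerp weights a = sin((1−f)δ)/sin δ ≈ 0.564, b = sin(fδ)/sin δ ≈ 0.483.
p = a·p₁ + b·p₂ ≈ (-0.961, -0.275, -0.043); φ = arcsin(p_z) ≈ -2.47°, λ = atan2(p_y, p_x) ≈ -164.04°.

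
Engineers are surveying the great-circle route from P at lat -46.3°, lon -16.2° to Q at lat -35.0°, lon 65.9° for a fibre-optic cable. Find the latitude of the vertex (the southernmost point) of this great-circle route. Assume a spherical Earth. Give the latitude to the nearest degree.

≈ -50°

The great circle lies in the plane with unit normal n̂ = (p₁ × p₂)/|p₁ × p₂|.
Here n̂_z ≈ +0.644; the vertex latitude is φ_max = arccos|n̂_z| ≈ 49.9°.
Check via Clairaut: cos φ_max = |cos φ₁| · sin C = cos(46.3°)·sin(111.2°) ≈ 0.644, again giving ≈ 49.9°.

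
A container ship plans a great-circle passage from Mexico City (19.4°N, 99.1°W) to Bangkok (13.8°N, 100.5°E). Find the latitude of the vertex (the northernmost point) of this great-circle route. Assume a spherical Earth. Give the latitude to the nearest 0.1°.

≈ 60.4°N

The great circle lies in the plane with unit normal n̂ = (p₁ × p₂)/|p₁ × p₂|.
Here n̂_z ≈ -0.495; the vertex latitude is φ_max = arccos|n̂_z| ≈ 60.4°.
Check via Clairaut: cos φ_max = |cos φ₁| · sin C = cos(19.4°)·sin(31.6°) ≈ 0.495, again giving ≈ 60.4°.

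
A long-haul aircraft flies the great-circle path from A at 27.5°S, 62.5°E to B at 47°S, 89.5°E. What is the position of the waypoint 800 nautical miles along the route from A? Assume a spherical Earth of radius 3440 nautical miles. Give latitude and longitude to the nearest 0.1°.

≈ 37.3°S, 73.2°E

Convert each endpoint to a unit vector on the sphere (x = cos φ cos λ, y = cos φ sin λ, z = sin φ).
The central angle between the endpoints is δ = arccos(p₁·p₂) ≈ 0.502 rad (28.8°). The total great-circle distance is δ·R ≈ 0.502 × 3440 ≈ 1726 nmi, so the target fraction is f = 800/1726 ≈ 0.463.
Interpolate at f ≈ 0.463 with slerp weights a = sin((1−f)δ)/sin δ ≈ 0.553, b = sin(fδ)/sin δ ≈ 0.479.
p = a·p₁ + b·p₂ ≈ (0.229, 0.762, -0.606); φ = arcsin(p_z) ≈ -37.28°, λ = atan2(p_y, p_x) ≈ 73.25°.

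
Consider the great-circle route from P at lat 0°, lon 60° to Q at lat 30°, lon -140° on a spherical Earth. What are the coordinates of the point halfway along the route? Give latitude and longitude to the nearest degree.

≈ lat 55°, lon 118°

The haversine formula gives a central angle δ ≈ 2.521 rad (144.5°) between the endpoints.
Interpolate at f = 1/2 with slerp weights a = sin((1−f)δ)/sin δ ≈ 1.639, b = sin(fδ)/sin δ ≈ 1.639.
p = a·p₁ + b·p₂ ≈ (-0.268, 0.507, 0.819); φ = arcsin(p_z) ≈ 55.02°, λ = atan2(p_y, p_x) ≈ 117.84°.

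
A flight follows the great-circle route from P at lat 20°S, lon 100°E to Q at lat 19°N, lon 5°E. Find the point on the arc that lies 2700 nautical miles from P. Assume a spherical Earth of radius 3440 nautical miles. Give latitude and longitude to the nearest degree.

≈ lat 3°S, lon 57°E

The haversine formula gives a central angle δ ≈ 1.761 rad (100.9°) between the endpoints. The total great-circle distance is δ·R ≈ 1.761 × 3440 ≈ 6057 nmi, so the target fraction is f = 2700/6057 ≈ 0.446.
Interpolate at f ≈ 0.446 with slerp weights a = sin((1−f)δ)/sin δ ≈ 0.843, b = sin(fδ)/sin δ ≈ 0.720.
p = a·p₁ + b·p₂ ≈ (0.540, 0.840, -0.054); φ = arcsin(p_z) ≈ -3.10°, λ = atan2(p_y, p_x) ≈ 57.24°.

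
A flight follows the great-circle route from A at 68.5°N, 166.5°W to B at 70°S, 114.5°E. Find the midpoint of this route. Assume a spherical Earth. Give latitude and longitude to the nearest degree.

Write both endpoints as unit vectors p₁, p₂ with components (cos φ cos λ, cos φ sin λ, sin φ).
The central angle between the endpoints is δ = arccos(p₁·p₂) ≈ 2.588 rad (148.3°).
Interpolate at f = 1/2 with slerp weights a = sin((1−f)δ)/sin δ ≈ 1.828, b = sin(fδ)/sin δ ≈ 1.828.
p = a·p₁ + b·p₂ ≈ (-0.911, 0.413, -0.017); φ = arcsin(p_z) ≈ -0.97°, λ = atan2(p_y, p_x) ≈ 155.63°.

≈ 1°S, 156°E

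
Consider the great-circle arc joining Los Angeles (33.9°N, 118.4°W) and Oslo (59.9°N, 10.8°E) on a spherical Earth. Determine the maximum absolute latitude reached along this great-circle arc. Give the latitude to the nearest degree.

The great circle lies in the plane with unit normal n̂ = (p₁ × p₂)/|p₁ × p₂|.
Here n̂_z ≈ +0.331; the vertex latitude is φ_max = arccos|n̂_z| ≈ 70.7°.

≈ 71°N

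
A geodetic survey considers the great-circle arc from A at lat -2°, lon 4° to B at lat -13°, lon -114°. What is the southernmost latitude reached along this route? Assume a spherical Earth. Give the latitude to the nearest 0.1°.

≈ -15.8°

The great circle lies in the plane with unit normal n̂ = (p₁ × p₂)/|p₁ × p₂|.
Here n̂_z ≈ -0.962; the vertex latitude is φ_max = arccos|n̂_z| ≈ 15.8°.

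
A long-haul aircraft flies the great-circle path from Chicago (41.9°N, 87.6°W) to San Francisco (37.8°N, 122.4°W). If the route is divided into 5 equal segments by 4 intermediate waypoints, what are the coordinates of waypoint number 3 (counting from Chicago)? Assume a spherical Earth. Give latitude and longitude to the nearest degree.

Write both endpoints as unit vectors p₁, p₂ with components (cos φ cos λ, cos φ sin λ, sin φ).
The central angle between the endpoints is δ = arccos(p₁·p₂) ≈ 0.468 rad (26.8°).
Interpolate at f = 3/5 with slerp weights a = sin((1−f)δ)/sin δ ≈ 0.413, b = sin(fδ)/sin δ ≈ 0.614.
p = a·p₁ + b·p₂ ≈ (-0.247, -0.717, 0.652); φ = arcsin(p_z) ≈ 40.70°, λ = atan2(p_y, p_x) ≈ -109.03°.

≈ 41°N, 109°W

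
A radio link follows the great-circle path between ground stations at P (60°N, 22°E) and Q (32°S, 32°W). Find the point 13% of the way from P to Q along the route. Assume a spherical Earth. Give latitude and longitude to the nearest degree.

From cos δ = sin φ₁ sin φ₂ + cos φ₁ cos φ₂ cos Δλ, the central angle is δ ≈ 1.782 rad (102.1°).
Interpolate at f = 0.13 with slerp weights a = sin((1−f)δ)/sin δ ≈ 1.023, b = sin(fδ)/sin δ ≈ 0.235.
p = a·p₁ + b·p₂ ≈ (0.643, 0.086, 0.761); φ = arcsin(p_z) ≈ 49.56°, λ = atan2(p_y, p_x) ≈ 7.62°.

≈ (50°N, 8°E)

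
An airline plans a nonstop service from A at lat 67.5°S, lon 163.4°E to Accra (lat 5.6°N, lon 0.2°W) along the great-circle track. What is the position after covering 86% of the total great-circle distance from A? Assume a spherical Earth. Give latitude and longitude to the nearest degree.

Convert each endpoint to a unit vector on the sphere (x = cos φ cos λ, y = cos φ sin λ, z = sin φ).
The central angle between the endpoints is δ = arccos(p₁·p₂) ≈ 2.044 rad (117.1°).
Interpolate at f = 0.86 with slerp weights a = sin((1−f)δ)/sin δ ≈ 0.317, b = sin(fδ)/sin δ ≈ 1.104.
p = a·p₁ + b·p₂ ≈ (0.982, 0.031, -0.185); φ = arcsin(p_z) ≈ -10.67°, λ = atan2(p_y, p_x) ≈ 1.80°.

≈ lat 11°S, lon 2°E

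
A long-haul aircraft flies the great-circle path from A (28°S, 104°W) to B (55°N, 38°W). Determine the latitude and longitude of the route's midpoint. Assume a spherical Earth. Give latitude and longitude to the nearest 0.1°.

Convert each endpoint to a unit vector on the sphere (x = cos φ cos λ, y = cos φ sin λ, z = sin φ).
The central angle between the endpoints is δ = arccos(p₁·p₂) ≈ 1.750 rad (100.3°).
Interpolate at f = 1/2 with slerp weights a = sin((1−f)δ)/sin δ ≈ 0.780, b = sin(fδ)/sin δ ≈ 0.780.
p = a·p₁ + b·p₂ ≈ (0.186, -0.944, 0.273); φ = arcsin(p_z) ≈ 15.83°, λ = atan2(p_y, p_x) ≈ -78.85°.

≈ (15.8°N, 78.9°W)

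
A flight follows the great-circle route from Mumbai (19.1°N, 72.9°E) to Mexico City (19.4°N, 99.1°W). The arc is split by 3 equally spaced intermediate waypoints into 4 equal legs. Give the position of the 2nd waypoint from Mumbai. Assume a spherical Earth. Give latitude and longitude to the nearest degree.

Convert each endpoint to a unit vector on the sphere (x = cos φ cos λ, y = cos φ sin λ, z = sin φ).
The central angle between the endpoints is δ = arccos(p₁·p₂) ≈ 2.456 rad (140.7°).
Interpolate at f = 2/4 with slerp weights a = sin((1−f)δ)/sin δ ≈ 1.487, b = sin(fδ)/sin δ ≈ 1.487.
p = a·p₁ + b·p₂ ≈ (0.191, -0.042, 0.981); φ = arcsin(p_z) ≈ 78.70°, λ = atan2(p_y, p_x) ≈ -12.35°.

≈ 79°N, 12°W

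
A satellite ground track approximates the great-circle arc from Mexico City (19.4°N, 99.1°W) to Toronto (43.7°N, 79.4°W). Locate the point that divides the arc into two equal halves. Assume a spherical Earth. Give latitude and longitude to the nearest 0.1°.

≈ 31.9°N, 90.6°W

Convert each endpoint to a unit vector on the sphere (x = cos φ cos λ, y = cos φ sin λ, z = sin φ).
The central angle between the endpoints is δ = arccos(p₁·p₂) ≈ 0.513 rad (29.4°).
Interpolate at f = 1/2 with slerp weights a = sin((1−f)δ)/sin δ ≈ 0.517, b = sin(fδ)/sin δ ≈ 0.517.
p = a·p₁ + b·p₂ ≈ (-0.008, -0.849, 0.529); φ = arcsin(p_z) ≈ 31.92°, λ = atan2(p_y, p_x) ≈ -90.56°.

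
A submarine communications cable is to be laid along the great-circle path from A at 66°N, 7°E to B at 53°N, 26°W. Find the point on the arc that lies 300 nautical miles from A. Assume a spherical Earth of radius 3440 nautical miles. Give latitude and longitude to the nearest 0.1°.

≈ 63.7°N, 3.5°W

Convert each endpoint to a unit vector on the sphere (x = cos φ cos λ, y = cos φ sin λ, z = sin φ).
The central angle between the endpoints is δ = arccos(p₁·p₂) ≈ 0.363 rad (20.8°). The total great-circle distance is δ·R ≈ 0.363 × 3440 ≈ 1248 nmi, so the target fraction is f = 300/1248 ≈ 0.240.
Interpolate at f ≈ 0.240 with slerp weights a = sin((1−f)δ)/sin δ ≈ 0.767, b = sin(fδ)/sin δ ≈ 0.245.
p = a·p₁ + b·p₂ ≈ (0.442, -0.027, 0.896); φ = arcsin(p_z) ≈ 63.70°, λ = atan2(p_y, p_x) ≈ -3.46°.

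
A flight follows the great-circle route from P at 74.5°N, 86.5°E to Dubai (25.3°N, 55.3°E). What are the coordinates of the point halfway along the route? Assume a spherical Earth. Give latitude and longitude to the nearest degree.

≈ 51°N, 62°E

Convert each endpoint to a unit vector on the sphere (x = cos φ cos λ, y = cos φ sin λ, z = sin φ).
The central angle between the endpoints is δ = arccos(p₁·p₂) ≈ 0.904 rad (51.8°).
Interpolate at f = 1/2 with slerp weights a = sin((1−f)δ)/sin δ ≈ 0.556, b = sin(fδ)/sin δ ≈ 0.556.
p = a·p₁ + b·p₂ ≈ (0.295, 0.561, 0.773); φ = arcsin(p_z) ≈ 50.64°, λ = atan2(p_y, p_x) ≈ 62.27°.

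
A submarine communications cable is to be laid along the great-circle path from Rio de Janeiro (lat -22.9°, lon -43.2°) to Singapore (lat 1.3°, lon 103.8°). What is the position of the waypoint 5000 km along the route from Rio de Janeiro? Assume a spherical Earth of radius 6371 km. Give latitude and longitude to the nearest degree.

Write both endpoints as unit vectors p₁, p₂ with components (cos φ cos λ, cos φ sin λ, sin φ).
The central angle between the endpoints is δ = arccos(p₁·p₂) ≈ 2.467 rad (141.4°). The total great-circle distance is δ·R ≈ 2.467 × 6371 ≈ 15720 km, so the target fraction is f = 5000/15720 ≈ 0.318.
Interpolate at f ≈ 0.318 with slerp weights a = sin((1−f)δ)/sin δ ≈ 1.592, b = sin(fδ)/sin δ ≈ 1.132.
p = a·p₁ + b·p₂ ≈ (0.799, 0.095, -0.594); φ = arcsin(p_z) ≈ -36.42°, λ = atan2(p_y, p_x) ≈ 6.80°.

≈ lat -36°, lon 7°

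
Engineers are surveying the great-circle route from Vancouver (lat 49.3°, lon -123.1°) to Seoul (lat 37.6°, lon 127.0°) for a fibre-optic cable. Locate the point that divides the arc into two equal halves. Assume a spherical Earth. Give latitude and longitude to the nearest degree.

≈ lat 59°, lon 174°

From cos δ = sin φ₁ sin φ₂ + cos φ₁ cos φ₂ cos Δλ, the central angle is δ ≈ 1.280 rad (73.3°).
Interpolate at f = 1/2 with slerp weights a = sin((1−f)δ)/sin δ ≈ 0.623, b = sin(fδ)/sin δ ≈ 0.623.
p = a·p₁ + b·p₂ ≈ (-0.519, 0.054, 0.853); φ = arcsin(p_z) ≈ 58.53°, λ = atan2(p_y, p_x) ≈ 174.07°.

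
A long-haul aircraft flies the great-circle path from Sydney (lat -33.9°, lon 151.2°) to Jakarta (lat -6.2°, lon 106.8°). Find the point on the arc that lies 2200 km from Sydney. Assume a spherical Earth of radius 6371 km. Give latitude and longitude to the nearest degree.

From cos δ = sin φ₁ sin φ₂ + cos φ₁ cos φ₂ cos Δλ, the central angle is δ ≈ 0.863 rad (49.5°). The total great-circle distance is δ·R ≈ 0.863 × 6371 ≈ 5501 km, so the target fraction is f = 2200/5501 ≈ 0.400.
Interpolate at f ≈ 0.400 with slerp weights a = sin((1−f)δ)/sin δ ≈ 0.652, b = sin(fδ)/sin δ ≈ 0.445.
p = a·p₁ + b·p₂ ≈ (-0.602, 0.684, -0.412); φ = arcsin(p_z) ≈ -24.30°, λ = atan2(p_y, p_x) ≈ 131.33°.

≈ lat -24°, lon 131°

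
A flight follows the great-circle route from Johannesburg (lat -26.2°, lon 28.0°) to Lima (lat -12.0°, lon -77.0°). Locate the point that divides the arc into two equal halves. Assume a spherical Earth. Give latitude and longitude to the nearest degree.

Convert each endpoint to a unit vector on the sphere (x = cos φ cos λ, y = cos φ sin λ, z = sin φ).
The central angle between the endpoints is δ = arccos(p₁·p₂) ≈ 1.707 rad (97.8°).
Interpolate at f = 1/2 with slerp weights a = sin((1−f)δ)/sin δ ≈ 0.760, b = sin(fδ)/sin δ ≈ 0.760.
p = a·p₁ + b·p₂ ≈ (0.770, -0.404, -0.494); φ = arcsin(p_z) ≈ -29.59°, λ = atan2(p_y, p_x) ≈ -27.72°.

≈ lat -30°, lon -28°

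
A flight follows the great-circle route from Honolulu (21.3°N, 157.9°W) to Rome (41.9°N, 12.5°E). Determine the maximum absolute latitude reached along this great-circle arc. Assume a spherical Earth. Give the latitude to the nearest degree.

≈ 83°N

The great circle lies in the plane with unit normal n̂ = (p₁ × p₂)/|p₁ × p₂|.
Here n̂_z ≈ +0.129; the vertex latitude is φ_max = arccos|n̂_z| ≈ 82.6°.
Check via Clairaut: cos φ_max = |cos φ₁| · sin C = cos(21.3°)·sin(8.0°) ≈ 0.129, again giving ≈ 82.6°.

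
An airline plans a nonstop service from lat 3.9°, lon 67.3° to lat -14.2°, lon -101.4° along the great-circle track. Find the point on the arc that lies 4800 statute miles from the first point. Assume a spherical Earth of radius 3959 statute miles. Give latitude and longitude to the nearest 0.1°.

≈ lat -38.2°, lon 7.4°

Convert each endpoint to a unit vector on the sphere (x = cos φ cos λ, y = cos φ sin λ, z = sin φ).
The central angle between the endpoints is δ = arccos(p₁·p₂) ≈ 2.877 rad (164.8°). The total great-circle distance is δ·R ≈ 2.877 × 3959 ≈ 11389 mi, so the target fraction is f = 4800/11389 ≈ 0.421.
Interpolate at f ≈ 0.421 with slerp weights a = sin((1−f)δ)/sin δ ≈ 3.804, b = sin(fδ)/sin δ ≈ 3.578.
p = a·p₁ + b·p₂ ≈ (0.779, 0.101, -0.619); φ = arcsin(p_z) ≈ -38.24°, λ = atan2(p_y, p_x) ≈ 7.39°.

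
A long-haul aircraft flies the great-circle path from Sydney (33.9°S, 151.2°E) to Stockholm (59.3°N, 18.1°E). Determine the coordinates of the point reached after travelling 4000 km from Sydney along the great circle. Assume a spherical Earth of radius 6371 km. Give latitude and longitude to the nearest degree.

Convert each endpoint to a unit vector on the sphere (x = cos φ cos λ, y = cos φ sin λ, z = sin φ).
The central angle between the endpoints is δ = arccos(p₁·p₂) ≈ 2.448 rad (140.3°). The total great-circle distance is δ·R ≈ 2.448 × 6371 ≈ 15598 km, so the target fraction is f = 4000/15598 ≈ 0.256.
Interpolate at f ≈ 0.256 with slerp weights a = sin((1−f)δ)/sin δ ≈ 1.516, b = sin(fδ)/sin δ ≈ 0.919.
p = a·p₁ + b·p₂ ≈ (-0.657, 0.752, -0.055); φ = arcsin(p_z) ≈ -3.17°, λ = atan2(p_y, p_x) ≈ 131.13°.

≈ 3°S, 131°E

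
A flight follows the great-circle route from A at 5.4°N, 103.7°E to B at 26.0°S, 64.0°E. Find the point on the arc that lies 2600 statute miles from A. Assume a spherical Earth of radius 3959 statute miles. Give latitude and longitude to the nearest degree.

≈ 19°S, 75°E

Write both endpoints as unit vectors p₁, p₂ with components (cos φ cos λ, cos φ sin λ, sin φ).
The central angle between the endpoints is δ = arccos(p₁·p₂) ≈ 0.867 rad (49.7°). The total great-circle distance is δ·R ≈ 0.867 × 3959 ≈ 3432 mi, so the target fraction is f = 2600/3432 ≈ 0.758.
Interpolate at f ≈ 0.758 with slerp weights a = sin((1−f)δ)/sin δ ≈ 0.274, b = sin(fδ)/sin δ ≈ 0.801.
p = a·p₁ + b·p₂ ≈ (0.251, 0.912, -0.325); φ = arcsin(p_z) ≈ -18.99°, λ = atan2(p_y, p_x) ≈ 74.60°.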